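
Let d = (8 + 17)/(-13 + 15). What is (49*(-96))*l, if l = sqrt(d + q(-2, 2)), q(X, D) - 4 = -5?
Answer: -2352*sqrt(46) ≈ -15952.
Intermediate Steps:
q(X, D) = -1 (q(X, D) = 4 - 5 = -1)
d = 25/2 ≈ 12.500
l = sqrt(46)/2 (l = sqrt(25/2 - 1) = sqrt(23/2) = sqrt(46)/2 ≈ 3.3912)
(49*(-96))*l = (49*(-96))*(sqrt(46)/2) = -2352*sqrt(46)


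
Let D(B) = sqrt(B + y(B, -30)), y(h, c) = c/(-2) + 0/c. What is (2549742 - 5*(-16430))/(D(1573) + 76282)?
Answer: 25095748193/727367742 - 657973*sqrt(397)/727367742 ≈ 34.484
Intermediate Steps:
y(h, c) = -c/2 (y(h, c) = c*(-1/2) + 0 = -c/2 + 0 = -c/2)
D(B) = sqrt(15 + B) (D(B) = sqrt(B - 1/2*(-30)) = sqrt(B + 15) = sqrt(15 + B))
(2549742 - 5*(-16430))/(D(1573) + 76282) = (2549742 - 5*(-16430))/(sqrt(15 + 1573) + 76282) = (2549742 + 82150)/(sqrt(1588) + 76282) = 2631892/(2*sqrt(397) + 76282) = 2631892/(76282 + 2*sqrt(397))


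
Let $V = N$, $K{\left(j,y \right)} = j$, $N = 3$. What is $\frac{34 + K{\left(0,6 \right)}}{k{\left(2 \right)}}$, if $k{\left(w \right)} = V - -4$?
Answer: $\frac{34}{7} \approx 4.8571$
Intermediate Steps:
$V = 3$
$k{\left(w \right)} = 7$ ($k{\left(w \right)} = 3 - -4 = 3 + 4 = 7$)
$\frac{34 + K{\left(0,6 \right)}}{k{\left(2 \right)}} = \frac{34 + 0}{7} = 34 \cdot \frac{1}{7} = \frac{34}{7}$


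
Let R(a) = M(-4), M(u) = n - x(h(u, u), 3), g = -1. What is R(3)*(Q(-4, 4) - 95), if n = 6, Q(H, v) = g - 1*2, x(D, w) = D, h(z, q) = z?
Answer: -980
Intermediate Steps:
Q(H, v) = -3 (Q(H, v) = -1 - 1*2 = -1 - 2 = -3)
M(u) = 6 - u
R(a) = 10 (R(a) = 6 - 1*(-4) = 6 + 4 = 10)
R(3)*(Q(-4, 4) - 95) = 10*(-3 - 95) = 10*(-98) = -980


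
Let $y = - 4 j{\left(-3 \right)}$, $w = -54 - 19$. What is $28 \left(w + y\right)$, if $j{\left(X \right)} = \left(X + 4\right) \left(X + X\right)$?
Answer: $-1372$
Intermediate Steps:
$w = -73$
$j{\left(X \right)} = 2 X \left(4 + X\right)$ ($j{\left(X \right)} = \left(4 + X\right) 2 X = 2 X \left(4 + X\right)$)
$y = 24$ ($y = - 4 \cdot 2 \left(-3\right) \left(4 - 3\right) = - 4 \cdot 2 \left(-3\right) 1 = \left(-4\right) \left(-6\right) = 24$)
$28 \left(w + y\right) = 28 \left(-73 + 24\right) = 28 \left(-49\right) = -1372$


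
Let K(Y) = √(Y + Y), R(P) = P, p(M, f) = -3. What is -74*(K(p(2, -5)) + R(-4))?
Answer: 296 - 74*I*√6 ≈ 296.0 - 181.26*I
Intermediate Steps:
K(Y) = √2*√Y (K(Y) = √(2*Y) = √2*√Y)
-74*(K(p(2, -5)) + R(-4)) = -74*(√2*√(-3) - 4) = -74*(√2*(I*√3) - 4) = -74*(I*√6 - 4) = -74*(-4 + I*√6) = 296 - 74*I*√6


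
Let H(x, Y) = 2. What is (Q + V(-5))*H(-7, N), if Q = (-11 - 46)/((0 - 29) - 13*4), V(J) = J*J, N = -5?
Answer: 1388/27 ≈ 51.407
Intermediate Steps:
V(J) = J²
Q = 19/27 (Q = -57/(-29 - 52) = -57/(-81) = -57*(-1/81) = 19/27 ≈ 0.70370)
(Q + V(-5))*H(-7, N) = (19/27 + (-5)²)*2 = (19/27 + 25)*2 = (694/27)*2 = 1388/27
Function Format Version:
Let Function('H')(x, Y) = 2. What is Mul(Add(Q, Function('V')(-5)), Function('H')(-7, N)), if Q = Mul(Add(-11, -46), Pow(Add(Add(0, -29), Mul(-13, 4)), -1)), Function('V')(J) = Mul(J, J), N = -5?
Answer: Rational(1388, 27) ≈ 51.407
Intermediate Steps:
Function('V')(J) = Pow(J, 2)
Q = Rational(19, 27) (Q = Mul(-57, Pow(Add(-29, -52), -1)) = Mul(-57, Pow(-81, -1)) = Mul(-57, Rational(-1, 81)) = Rational(19, 27) ≈ 0.70370)
Mul(Add(Q, Function('V')(-5)), Function('H')(-7, N)) = Mul(Add(Rational(19, 27), Pow(-5, 2)), 2) = Mul(Add(Rational(19, 27), 25), 2) = Mul(Rational(694, 27), 2) = Rational(1388, 27)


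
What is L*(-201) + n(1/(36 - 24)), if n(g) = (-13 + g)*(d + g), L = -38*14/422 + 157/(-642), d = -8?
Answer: 1316055101/3251088 ≈ 404.80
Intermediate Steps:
L = -203899/135462 (L = -532*1/422 + 157*(-1/642) = -266/211 - 157/642 = -203899/135462 ≈ -1.5052)
n(g) = (-13 + g)*(-8 + g)
L*(-201) + n(1/(36 - 24)) = -203899/135462*(-201) + (104 + (1/(36 - 24))² - 21/(36 - 24)) = 13661233/45154 + (104 + (1/12)² - 21/12) = 13661233/45154 + (104 + (1/12)² - 21*1/12) = 13661233/45154 + (104 + 1/144 - 7/4) = 13661233/45154 + 14725/144 = 1316055101/3251088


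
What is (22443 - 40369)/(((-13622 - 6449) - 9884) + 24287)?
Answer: 8963/2834 ≈ 3.1627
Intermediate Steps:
(22443 - 40369)/(((-13622 - 6449) - 9884) + 24287) = -17926/((-20071 - 9884) + 24287) = -17926/(-29955 + 24287) = -17926/(-5668) = -17926*(-1/5668) = 8963/2834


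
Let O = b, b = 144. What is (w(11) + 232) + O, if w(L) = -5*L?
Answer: 321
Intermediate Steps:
O = 144
(w(11) + 232) + O = (-5*11 + 232) + 144 = (-55 + 232) + 144 = 177 + 144 = 321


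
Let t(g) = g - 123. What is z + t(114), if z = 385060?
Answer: 385051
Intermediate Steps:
t(g) = -123 + g
z + t(114) = 385060 + (-123 + 114) = 385060 - 9 = 385051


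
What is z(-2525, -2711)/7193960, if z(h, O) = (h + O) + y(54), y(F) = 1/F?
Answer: -282743/388473840 ≈ -0.00072783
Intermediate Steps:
z(h, O) = 1/54 + O + h (z(h, O) = (h + O) + 1/54 = (O + h) + 1/54 = 1/54 + O + h)
z(-2525, -2711)/7193960 = (1/54 - 2711 - 2525)/7193960 = -282743/54*1/7193960 = -282743/388473840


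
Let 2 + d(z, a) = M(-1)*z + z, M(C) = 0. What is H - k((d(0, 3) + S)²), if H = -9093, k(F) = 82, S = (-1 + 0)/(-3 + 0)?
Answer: -9175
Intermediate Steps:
d(z, a) = -2 + z (d(z, a) = -2 + (0*z + z) = -2 + (0 + z) = -2 + z)
S = ⅓ (S = -1/(-3) = -1*(-⅓) = ⅓ ≈ 0.33333)
H - k((d(0, 3) + S)²) = -9093 - 1*82 = -9093 - 82 = -9175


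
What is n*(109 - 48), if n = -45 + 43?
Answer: -122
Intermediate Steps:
n = -2
n*(109 - 48) = -2*(109 - 48) = -2*61 = -122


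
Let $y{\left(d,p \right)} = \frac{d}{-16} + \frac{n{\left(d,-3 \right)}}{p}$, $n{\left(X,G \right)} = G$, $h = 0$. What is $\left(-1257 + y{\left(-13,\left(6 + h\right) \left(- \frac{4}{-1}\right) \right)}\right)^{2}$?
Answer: $\frac{404050201}{256} \approx 1.5783 \cdot 10^{6}$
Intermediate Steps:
$y{\left(d,p \right)} = - \frac{3}{p} - \frac{d}{16}$ ($y{\left(d,p \right)} = \frac{d}{-16} - \frac{3}{p} = d \left(- \frac{1}{16}\right) - \frac{3}{p} = - \frac{d}{16} - \frac{3}{p} = - \frac{3}{p} - \frac{d}{16}$)
$\left(-1257 + y{\left(-13,\left(6 + h\right) \left(- \frac{4}{-1}\right) \right)}\right)^{2} = \left(-1257 - \left(- \frac{13}{16} + \frac{3}{\left(6 + 0\right) \left(- \frac{4}{-1}\right)}\right)\right)^{2} = \left(-1257 + \left(- \frac{3}{6 \left(\left(-4\right) \left(-1\right)\right)} + \frac{13}{16}\right)\right)^{2} = \left(-1257 + \left(- \frac{3}{6 \cdot 4} + \frac{13}{16}\right)\right)^{2} = \left(-1257 + \left(- \frac{3}{24} + \frac{13}{16}\right)\right)^{2} = \left(-1257 + \left(\left(-3\right) \frac{1}{24} + \frac{13}{16}\right)\right)^{2} = \left(-1257 + \left(- \frac{1}{8} + \frac{13}{16}\right)\right)^{2} = \left(-1257 + \frac{11}{16}\right)^{2} = \left(- \frac{20101}{16}\right)^{2} = \frac{404050201}{256}$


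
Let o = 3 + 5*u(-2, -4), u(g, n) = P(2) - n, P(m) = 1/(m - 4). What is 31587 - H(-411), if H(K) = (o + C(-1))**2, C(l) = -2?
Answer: 124979/4 ≈ 31245.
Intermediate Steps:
P(m) = 1/(-4 + m)
u(g, n) = -1/2 - n (u(g, n) = 1/(-4 + 2) - n = 1/(-2) - n = -1/2 - n)
o = 41/2 (o = 3 + 5*(-1/2 - 1*(-4)) = 3 + 5*(-1/2 + 4) = 3 + 5*(7/2) = 3 + 35/2 = 41/2 ≈ 20.500)
H(K) = 1369/4 (H(K) = (41/2 - 2)**2 = (37/2)**2 = 1369/4)
31587 - H(-411) = 31587 - 1*1369/4 = 31587 - 1369/4 = 124979/4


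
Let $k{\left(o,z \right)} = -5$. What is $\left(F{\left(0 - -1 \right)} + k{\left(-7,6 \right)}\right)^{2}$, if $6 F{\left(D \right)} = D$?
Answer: $\frac{841}{36} \approx 23.361$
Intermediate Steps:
$F{\left(D \right)} = \frac{D}{6}$
$\left(F{\left(0 - -1 \right)} + k{\left(-7,6 \right)}\right)^{2} = \left(\frac{0 - -1}{6} - 5\right)^{2} = \left(\frac{0 + 1}{6} - 5\right)^{2} = \left(\frac{1}{6} \cdot 1 - 5\right)^{2} = \left(\frac{1}{6} - 5\right)^{2} = \left(- \frac{29}{6}\right)^{2} = \frac{841}{36}$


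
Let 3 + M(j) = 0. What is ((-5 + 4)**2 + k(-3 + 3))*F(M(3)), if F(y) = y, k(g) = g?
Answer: -3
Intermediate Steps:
M(j) = -3 (M(j) = -3 + 0 = -3)
((-5 + 4)**2 + k(-3 + 3))*F(M(3)) = ((-5 + 4)**2 + (-3 + 3))*(-3) = ((-1)**2 + 0)*(-3) = (1 + 0)*(-3) = 1*(-3) = -3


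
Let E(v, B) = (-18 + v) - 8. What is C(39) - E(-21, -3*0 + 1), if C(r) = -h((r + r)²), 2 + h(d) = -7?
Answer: 56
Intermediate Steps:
h(d) = -9 (h(d) = -2 - 7 = -9)
E(v, B) = -26 + v
C(r) = 9 (C(r) = -1*(-9) = 9)
C(39) - E(-21, -3*0 + 1) = 9 - (-26 - 21) = 9 - 1*(-47) = 9 + 47 = 56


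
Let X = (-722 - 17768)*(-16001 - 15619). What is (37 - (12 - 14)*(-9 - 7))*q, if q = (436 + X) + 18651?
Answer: 2923364435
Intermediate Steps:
X = 584653800 (X = -18490*(-31620) = 584653800)
q = 584672887 (q = (436 + 584653800) + 18651 = 584654236 + 18651 = 584672887)
(37 - (12 - 14)*(-9 - 7))*q = (37 - (12 - 14)*(-9 - 7))*584672887 = (37 - (-2)*(-16))*584672887 = (37 - 1*32)*584672887 = (37 - 32)*584672887 = 5*584672887 = 2923364435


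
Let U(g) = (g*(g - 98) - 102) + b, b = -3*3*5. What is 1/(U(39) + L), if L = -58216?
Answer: -1/60664 ≈ -1.6484e-5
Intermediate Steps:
b = -45 (b = -9*5 = -45)
U(g) = -147 + g*(-98 + g) (U(g) = (g*(g - 98) - 102) - 45 = (g*(-98 + g) - 102) - 45 = (-102 + g*(-98 + g)) - 45 = -147 + g*(-98 + g))
1/(U(39) + L) = 1/((-147 + 39² - 98*39) - 58216) = 1/((-147 + 1521 - 3822) - 58216) = 1/(-2448 - 58216) = 1/(-60664) = -1/60664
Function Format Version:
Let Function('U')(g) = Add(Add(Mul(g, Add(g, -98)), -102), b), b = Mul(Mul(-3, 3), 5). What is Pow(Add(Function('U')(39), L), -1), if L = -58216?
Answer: Rational(-1, 60664) ≈ -1.6484e-5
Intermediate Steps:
b = -45 (b = Mul(-9, 5) = -45)
Function('U')(g) = Add(-147, Mul(g, Add(-98, g))) (Function('U')(g) = Add(Add(Mul(g, Add(g, -98)), -102), -45) = Add(Add(Mul(g, Add(-98, g)), -102), -45) = Add(Add(-102, Mul(g, Add(-98, g))), -45) = Add(-147, Mul(g, Add(-98, g))))
Pow(Add(Function('U')(39), L), -1) = Pow(Add(Add(-147, Pow(39, 2), Mul(-98, 39)), -58216), -1) = Pow(Add(Add(-147, 1521, -3822), -58216), -1) = Pow(Add(-2448, -58216), -1) = Pow(-60664, -1) = Rational(-1, 60664)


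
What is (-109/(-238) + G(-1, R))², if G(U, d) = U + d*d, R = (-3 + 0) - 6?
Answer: 366684201/56644 ≈ 6473.5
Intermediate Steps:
R = -9 (R = -3 - 6 = -9)
G(U, d) = U + d²
(-109/(-238) + G(-1, R))² = (-109/(-238) + (-1 + (-9)²))² = (-109*(-1/238) + (-1 + 81))² = (109/238 + 80)² = (19149/238)² = 366684201/56644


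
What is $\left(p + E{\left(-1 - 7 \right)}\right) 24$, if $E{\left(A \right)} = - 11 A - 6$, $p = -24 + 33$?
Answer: $2184$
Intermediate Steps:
$p = 9$
$E{\left(A \right)} = -6 - 11 A$
$\left(p + E{\left(-1 - 7 \right)}\right) 24 = \left(9 - \left(6 + 11 \left(-1 - 7\right)\right)\right) 24 = \left(9 - -82\right) 24 = \left(9 + \left(-6 + 88\right)\right) 24 = \left(9 + 82\right) 24 = 91 \cdot 24 = 2184$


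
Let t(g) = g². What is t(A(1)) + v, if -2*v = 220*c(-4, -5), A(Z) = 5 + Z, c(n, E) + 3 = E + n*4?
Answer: 2676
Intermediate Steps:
c(n, E) = -3 + E + 4*n (c(n, E) = -3 + (E + n*4) = -3 + (E + 4*n) = -3 + E + 4*n)
v = 2640 (v = -110*(-3 - 5 + 4*(-4)) = -110*(-3 - 5 - 16) = -110*(-24) = -½*(-5280) = 2640)
t(A(1)) + v = (5 + 1)² + 2640 = 6² + 2640 = 36 + 2640 = 2676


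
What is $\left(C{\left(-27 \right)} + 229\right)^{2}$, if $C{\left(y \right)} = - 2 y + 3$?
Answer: $81796$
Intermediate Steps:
$C{\left(y \right)} = 3 - 2 y$
$\left(C{\left(-27 \right)} + 229\right)^{2} = \left(\left(3 - -54\right) + 229\right)^{2} = \left(\left(3 + 54\right) + 229\right)^{2} = \left(57 + 229\right)^{2} = 286^{2} = 81796$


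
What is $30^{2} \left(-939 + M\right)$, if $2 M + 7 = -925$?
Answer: $-1264500$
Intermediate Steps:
$M = -466$ ($M = - \frac{7}{2} + \frac{1}{2} \left(-925\right) = - \frac{7}{2} - \frac{925}{2} = -466$)
$30^{2} \left(-939 + M\right) = 30^{2} \left(-939 - 466\right) = 900 \left(-1405\right) = -1264500$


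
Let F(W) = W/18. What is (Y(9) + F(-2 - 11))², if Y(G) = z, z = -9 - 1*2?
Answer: 44521/324 ≈ 137.41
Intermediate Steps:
F(W) = W/18 (F(W) = W*(1/18) = W/18)
z = -11 (z = -9 - 2 = -11)
Y(G) = -11
(Y(9) + F(-2 - 11))² = (-11 + (-2 - 11)/18)² = (-11 + (1/18)*(-13))² = (-11 - 13/18)² = (-211/18)² = 44521/324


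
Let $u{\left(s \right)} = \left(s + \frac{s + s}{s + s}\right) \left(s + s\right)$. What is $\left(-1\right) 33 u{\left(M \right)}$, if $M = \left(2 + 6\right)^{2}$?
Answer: $-274560$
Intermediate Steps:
$M = 64$ ($M = 8^{2} = 64$)
$u{\left(s \right)} = 2 s \left(1 + s\right)$ ($u{\left(s \right)} = \left(s + \frac{2 s}{2 s}\right) 2 s = \left(s + 2 s \frac{1}{2 s}\right) 2 s = \left(s + 1\right) 2 s = \left(1 + s\right) 2 s = 2 s \left(1 + s\right)$)
$\left(-1\right) 33 u{\left(M \right)} = \left(-1\right) 33 \cdot 2 \cdot 64 \left(1 + 64\right) = - 33 \cdot 2 \cdot 64 \cdot 65 = \left(-33\right) 8320 = -274560$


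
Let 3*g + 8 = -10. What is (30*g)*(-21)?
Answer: 3780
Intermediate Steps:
g = -6 (g = -8/3 + (⅓)*(-10) = -8/3 - 10/3 = -6)
(30*g)*(-21) = (30*(-6))*(-21) = -180*(-21) = 3780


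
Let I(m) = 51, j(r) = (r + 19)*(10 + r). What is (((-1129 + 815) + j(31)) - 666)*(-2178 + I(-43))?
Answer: -2275890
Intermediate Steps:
j(r) = (10 + r)*(19 + r) (j(r) = (19 + r)*(10 + r) = (10 + r)*(19 + r))
(((-1129 + 815) + j(31)) - 666)*(-2178 + I(-43)) = (((-1129 + 815) + (190 + 31² + 29*31)) - 666)*(-2178 + 51) = ((-314 + (190 + 961 + 899)) - 666)*(-2127) = ((-314 + 2050) - 666)*(-2127) = (1736 - 666)*(-2127) = 1070*(-2127) = -2275890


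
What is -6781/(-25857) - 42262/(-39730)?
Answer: 681088832/513649305 ≈ 1.3260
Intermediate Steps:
-6781/(-25857) - 42262/(-39730) = -6781*(-1/25857) - 42262*(-1/39730) = 6781/25857 + 21131/19865 = 681088832/513649305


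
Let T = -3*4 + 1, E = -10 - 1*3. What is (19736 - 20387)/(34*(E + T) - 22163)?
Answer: 651/22979 ≈ 0.028330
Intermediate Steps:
E = -13 (E = -10 - 3 = -13)
T = -11 (T = -12 + 1 = -11)
(19736 - 20387)/(34*(E + T) - 22163) = (19736 - 20387)/(34*(-13 - 11) - 22163) = -651/(34*(-24) - 22163) = -651/(-816 - 22163) = -651/(-22979) = -651*(-1/22979) = 651/22979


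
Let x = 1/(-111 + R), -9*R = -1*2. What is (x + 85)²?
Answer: 7180189696/994009 ≈ 7223.5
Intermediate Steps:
R = 2/9 (R = -(-1)*2/9 = -⅑*(-2) = 2/9 ≈ 0.22222)
x = -9/997 (x = 1/(-111 + 2/9) = 1/(-997/9) = -9/997 ≈ -0.0090271)
(x + 85)² = (-9/997 + 85)² = (84736/997)² = 7180189696/994009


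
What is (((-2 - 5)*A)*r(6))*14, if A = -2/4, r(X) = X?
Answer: 294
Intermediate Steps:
A = -1/2 (A = -2*1/4 = -1/2 ≈ -0.50000)
(((-2 - 5)*A)*r(6))*14 = (((-2 - 5)*(-1/2))*6)*14 = (-7*(-1/2)*6)*14 = ((7/2)*6)*14 = 21*14 = 294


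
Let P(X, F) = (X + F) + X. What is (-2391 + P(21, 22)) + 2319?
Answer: -8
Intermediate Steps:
P(X, F) = F + 2*X (P(X, F) = (F + X) + X = F + 2*X)
(-2391 + P(21, 22)) + 2319 = (-2391 + (22 + 2*21)) + 2319 = (-2391 + (22 + 42)) + 2319 = (-2391 + 64) + 2319 = -2327 + 2319 = -8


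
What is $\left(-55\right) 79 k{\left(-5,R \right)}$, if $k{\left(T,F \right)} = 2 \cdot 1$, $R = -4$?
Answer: $-8690$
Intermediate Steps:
$k{\left(T,F \right)} = 2$
$\left(-55\right) 79 k{\left(-5,R \right)} = \left(-55\right) 79 \cdot 2 = \left(-4345\right) 2 = -8690$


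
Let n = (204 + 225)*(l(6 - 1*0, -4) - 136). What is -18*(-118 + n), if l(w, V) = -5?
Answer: 1090926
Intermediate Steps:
n = -60489 (n = (204 + 225)*(-5 - 136) = 429*(-141) = -60489)
-18*(-118 + n) = -18*(-118 - 60489) = -18*(-60607) = 1090926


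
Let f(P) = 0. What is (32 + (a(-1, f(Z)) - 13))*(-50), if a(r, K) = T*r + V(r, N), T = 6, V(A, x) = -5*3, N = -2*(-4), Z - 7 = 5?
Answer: 100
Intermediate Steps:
Z = 12 (Z = 7 + 5 = 12)
N = 8
V(A, x) = -15
a(r, K) = -15 + 6*r (a(r, K) = 6*r - 15 = -15 + 6*r)
(32 + (a(-1, f(Z)) - 13))*(-50) = (32 + ((-15 + 6*(-1)) - 13))*(-50) = (32 + ((-15 - 6) - 13))*(-50) = (32 + (-21 - 13))*(-50) = (32 - 34)*(-50) = -2*(-50) = 100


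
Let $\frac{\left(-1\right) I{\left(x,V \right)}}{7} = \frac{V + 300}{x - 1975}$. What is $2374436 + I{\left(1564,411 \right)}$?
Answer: $\frac{325299391}{137} \approx 2.3744 \cdot 10^{6}$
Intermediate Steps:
$I{\left(x,V \right)} = - \frac{7 \left(300 + V\right)}{-1975 + x}$ ($I{\left(x,V \right)} = - 7 \frac{V + 300}{x - 1975} = - 7 \frac{300 + V}{-1975 + x} = - \frac{7 \left(300 + V\right)}{-1975 + x}$)
$2374436 + I{\left(1564,411 \right)} = 2374436 + \frac{7 \left(-300 - 411\right)}{-1975 + 1564} = 2374436 + \frac{7 \left(-300 - 411\right)}{-411} = 2374436 + 7 \left(- \frac{1}{411}\right) \left(-711\right) = 2374436 + \frac{1659}{137} = \frac{325299391}{137}$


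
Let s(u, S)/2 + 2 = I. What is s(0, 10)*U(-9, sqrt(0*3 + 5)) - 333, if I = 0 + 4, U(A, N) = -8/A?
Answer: -2965/9 ≈ -329.44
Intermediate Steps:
I = 4
s(u, S) = 4 (s(u, S) = -4 + 2*4 = -4 + 8 = 4)
s(0, 10)*U(-9, sqrt(0*3 + 5)) - 333 = 4*(-8/(-9)) - 333 = 4*(-8*(-1/9)) - 333 = 4*(8/9) - 333 = 32/9 - 333 = -2965/9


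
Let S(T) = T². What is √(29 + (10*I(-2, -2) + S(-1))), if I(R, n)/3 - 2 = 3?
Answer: 6*√5 ≈ 13.416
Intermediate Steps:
I(R, n) = 15 (I(R, n) = 6 + 3*3 = 6 + 9 = 15)
√(29 + (10*I(-2, -2) + S(-1))) = √(29 + (10*15 + (-1)²)) = √(29 + (150 + 1)) = √(29 + 151) = √180 = 6*√5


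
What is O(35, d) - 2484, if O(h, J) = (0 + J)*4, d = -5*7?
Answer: -2624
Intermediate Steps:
d = -35
O(h, J) = 4*J (O(h, J) = J*4 = 4*J)
O(35, d) - 2484 = 4*(-35) - 2484 = -140 - 2484 = -2624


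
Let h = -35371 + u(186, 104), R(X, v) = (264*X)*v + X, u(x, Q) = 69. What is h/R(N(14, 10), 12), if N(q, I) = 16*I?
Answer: -17651/253520 ≈ -0.069624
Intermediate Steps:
R(X, v) = X + 264*X*v (R(X, v) = 264*X*v + X = X + 264*X*v)
h = -35302 (h = -35371 + 69 = -35302)
h/R(N(14, 10), 12) = -35302*1/(160*(1 + 264*12)) = -35302*1/(160*(1 + 3168)) = -35302/(160*3169) = -35302/507040 = -35302*1/507040 = -17651/253520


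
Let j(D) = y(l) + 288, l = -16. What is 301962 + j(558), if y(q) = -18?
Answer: 302232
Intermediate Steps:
j(D) = 270 (j(D) = -18 + 288 = 270)
301962 + j(558) = 301962 + 270 = 302232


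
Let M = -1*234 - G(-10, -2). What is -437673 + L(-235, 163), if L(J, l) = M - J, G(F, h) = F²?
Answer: -437772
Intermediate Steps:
M = -334 (M = -1*234 - 1*(-10)² = -234 - 1*100 = -234 - 100 = -334)
L(J, l) = -334 - J
-437673 + L(-235, 163) = -437673 + (-334 - 1*(-235)) = -437673 + (-334 + 235) = -437673 - 99 = -437772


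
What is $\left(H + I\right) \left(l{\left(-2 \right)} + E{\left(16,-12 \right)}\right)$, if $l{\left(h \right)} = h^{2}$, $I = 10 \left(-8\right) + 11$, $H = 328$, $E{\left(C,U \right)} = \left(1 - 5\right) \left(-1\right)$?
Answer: $2072$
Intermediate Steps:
$E{\left(C,U \right)} = 4$ ($E{\left(C,U \right)} = \left(-4\right) \left(-1\right) = 4$)
$I = -69$ ($I = -80 + 11 = -69$)
$\left(H + I\right) \left(l{\left(-2 \right)} + E{\left(16,-12 \right)}\right) = \left(328 - 69\right) \left(\left(-2\right)^{2} + 4\right) = 259 \left(4 + 4\right) = 259 \cdot 8 = 2072$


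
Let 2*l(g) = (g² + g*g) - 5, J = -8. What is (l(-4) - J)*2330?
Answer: 50095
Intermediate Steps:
l(g) = -5/2 + g² (l(g) = ((g² + g*g) - 5)/2 = ((g² + g²) - 5)/2 = (2*g² - 5)/2 = (-5 + 2*g²)/2 = -5/2 + g²)
(l(-4) - J)*2330 = ((-5/2 + (-4)²) - 1*(-8))*2330 = ((-5/2 + 16) + 8)*2330 = (27/2 + 8)*2330 = (43/2)*2330 = 50095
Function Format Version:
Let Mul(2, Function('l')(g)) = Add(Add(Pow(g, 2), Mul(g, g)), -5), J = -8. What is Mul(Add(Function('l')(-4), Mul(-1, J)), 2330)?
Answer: 50095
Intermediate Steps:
Function('l')(g) = Add(Rational(-5, 2), Pow(g, 2)) (Function('l')(g) = Mul(Rational(1, 2), Add(Add(Pow(g, 2), Mul(g, g)), -5)) = Mul(Rational(1, 2), Add(Add(Pow(g, 2), Pow(g, 2)), -5)) = Mul(Rational(1, 2), Add(Mul(2, Pow(g, 2)), -5)) = Mul(Rational(1, 2), Add(-5, Mul(2, Pow(g, 2)))) = Add(Rational(-5, 2), Pow(g, 2)))
Mul(Add(Function('l')(-4), Mul(-1, J)), 2330) = Mul(Add(Add(Rational(-5, 2), Pow(-4, 2)), Mul(-1, -8)), 2330) = Mul(Add(Add(Rational(-5, 2), 16), 8), 2330) = Mul(Add(Rational(27, 2), 8), 2330) = Mul(Rational(43, 2), 2330) = 50095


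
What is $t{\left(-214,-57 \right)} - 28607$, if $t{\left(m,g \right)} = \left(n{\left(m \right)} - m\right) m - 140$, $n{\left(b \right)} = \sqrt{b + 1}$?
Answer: $-74543 - 214 i \sqrt{213} \approx -74543.0 - 3123.2 i$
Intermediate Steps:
$n{\left(b \right)} = \sqrt{1 + b}$
$t{\left(m,g \right)} = -140 + m \left(\sqrt{1 + m} - m\right)$ ($t{\left(m,g \right)} = \left(\sqrt{1 + m} - m\right) m - 140 = m \left(\sqrt{1 + m} - m\right) - 140 = -140 + m \left(\sqrt{1 + m} - m\right)$)
$t{\left(-214,-57 \right)} - 28607 = \left(-140 - \left(-214\right)^{2} - 214 \sqrt{1 - 214}\right) - 28607 = \left(-140 - 45796 - 214 \sqrt{-213}\right) - 28607 = \left(-140 - 45796 - 214 i \sqrt{213}\right) - 28607 = \left(-45936 - 214 i \sqrt{213}\right) - 28607 = -74543 - 214 i \sqrt{213}$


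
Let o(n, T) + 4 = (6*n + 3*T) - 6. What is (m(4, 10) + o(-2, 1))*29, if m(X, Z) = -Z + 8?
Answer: -609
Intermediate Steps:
m(X, Z) = 8 - Z
o(n, T) = -10 + 3*T + 6*n (o(n, T) = -4 + ((6*n + 3*T) - 6) = -4 + ((3*T + 6*n) - 6) = -4 + (-6 + 3*T + 6*n) = -10 + 3*T + 6*n)
(m(4, 10) + o(-2, 1))*29 = ((8 - 1*10) + (-10 + 3*1 + 6*(-2)))*29 = ((8 - 10) + (-10 + 3 - 12))*29 = (-2 - 19)*29 = -21*29 = -609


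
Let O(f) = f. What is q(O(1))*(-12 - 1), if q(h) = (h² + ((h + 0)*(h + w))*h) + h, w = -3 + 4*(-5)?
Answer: 260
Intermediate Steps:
w = -23 (w = -3 - 20 = -23)
q(h) = h + h² + h²*(-23 + h) (q(h) = (h² + ((h + 0)*(h - 23))*h) + h = (h² + (h*(-23 + h))*h) + h = (h² + h²*(-23 + h)) + h = h + h² + h²*(-23 + h))
q(O(1))*(-12 - 1) = (1*(1 + 1² - 22*1))*(-12 - 1) = (1*(1 + 1 - 22))*(-13) = (1*(-20))*(-13) = -20*(-13) = 260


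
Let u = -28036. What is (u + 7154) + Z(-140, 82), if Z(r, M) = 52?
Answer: -20830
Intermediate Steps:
(u + 7154) + Z(-140, 82) = (-28036 + 7154) + 52 = -20882 + 52 = -20830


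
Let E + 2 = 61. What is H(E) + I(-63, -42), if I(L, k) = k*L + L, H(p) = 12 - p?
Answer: 2536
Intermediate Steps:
E = 59 (E = -2 + 61 = 59)
I(L, k) = L + L*k (I(L, k) = L*k + L = L + L*k)
H(E) + I(-63, -42) = (12 - 1*59) - 63*(1 - 42) = (12 - 59) - 63*(-41) = -47 + 2583 = 2536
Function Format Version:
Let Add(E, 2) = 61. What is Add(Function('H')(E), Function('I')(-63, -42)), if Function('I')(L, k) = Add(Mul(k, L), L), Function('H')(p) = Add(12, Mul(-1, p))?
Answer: 2536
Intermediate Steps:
E = 59 (E = Add(-2, 61) = 59)
Function('I')(L, k) = Add(L, Mul(L, k)) (Function('I')(L, k) = Add(Mul(L, k), L) = Add(L, Mul(L, k)))
Add(Function('H')(E), Function('I')(-63, -42)) = Add(Add(12, Mul(-1, 59)), Mul(-63, Add(1, -42))) = Add(Add(12, -59), Mul(-63, -41)) = Add(-47, 2583) = 2536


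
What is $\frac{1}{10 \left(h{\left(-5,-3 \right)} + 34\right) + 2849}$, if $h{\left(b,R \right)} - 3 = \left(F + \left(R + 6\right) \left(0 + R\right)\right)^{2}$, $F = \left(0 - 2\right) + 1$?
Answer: $\frac{1}{4219} \approx 0.00023702$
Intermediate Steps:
$F = -1$ ($F = -2 + 1 = -1$)
$h{\left(b,R \right)} = 3 + \left(-1 + R \left(6 + R\right)\right)^{2}$ ($h{\left(b,R \right)} = 3 + \left(-1 + \left(R + 6\right) \left(0 + R\right)\right)^{2} = 3 + \left(-1 + \left(6 + R\right) R\right)^{2} = 3 + \left(-1 + R \left(6 + R\right)\right)^{2}$)
$\frac{1}{10 \left(h{\left(-5,-3 \right)} + 34\right) + 2849} = \frac{1}{10 \left(\left(3 + \left(-1 + \left(-3\right)^{2} + 6 \left(-3\right)\right)^{2}\right) + 34\right) + 2849} = \frac{1}{10 \left(\left(3 + \left(-1 + 9 - 18\right)^{2}\right) + 34\right) + 2849} = \frac{1}{10 \left(\left(3 + \left(-10\right)^{2}\right) + 34\right) + 2849} = \frac{1}{10 \left(\left(3 + 100\right) + 34\right) + 2849} = \frac{1}{10 \left(103 + 34\right) + 2849} = \frac{1}{10 \cdot 137 + 2849} = \frac{1}{1370 + 2849} = \frac{1}{4219}$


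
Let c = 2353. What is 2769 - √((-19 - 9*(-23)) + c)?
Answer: 2769 - 11*√21 ≈ 2718.6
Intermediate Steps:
2769 - √((-19 - 9*(-23)) + c) = 2769 - √((-19 - 9*(-23)) + 2353) = 2769 - √((-19 + 207) + 2353) = 2769 - √(188 + 2353) = 2769 - √2541 = 2769 - 11*√21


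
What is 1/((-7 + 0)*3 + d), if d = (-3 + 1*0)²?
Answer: -1/12 ≈ -0.083333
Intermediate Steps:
d = 9 (d = (-3 + 0)² = (-3)² = 9)
1/((-7 + 0)*3 + d) = 1/((-7 + 0)*3 + 9) = 1/(-7*3 + 9) = 1/(-21 + 9) = 1/(-12) = -1/12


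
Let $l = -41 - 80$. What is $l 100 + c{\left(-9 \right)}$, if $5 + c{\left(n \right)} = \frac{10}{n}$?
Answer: $- \frac{108955}{9} \approx -12106.0$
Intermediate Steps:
$c{\left(n \right)} = -5 + \frac{10}{n}$
$l = -121$ ($l = -41 - 80 = -121$)
$l 100 + c{\left(-9 \right)} = \left(-121\right) 100 - \left(5 - \frac{10}{-9}\right) = -12100 + \left(-5 + 10 \left(- \frac{1}{9}\right)\right) = -12100 - \frac{55}{9} = - \frac{108955}{9}$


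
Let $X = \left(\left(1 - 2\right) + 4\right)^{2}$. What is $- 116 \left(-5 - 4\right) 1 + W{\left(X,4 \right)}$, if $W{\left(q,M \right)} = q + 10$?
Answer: $1063$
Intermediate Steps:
$X = 9$ ($X = \left(\left(1 - 2\right) + 4\right)^{2} = \left(-1 + 4\right)^{2} = 3^{2} = 9$)
$W{\left(q,M \right)} = 10 + q$
$- 116 \left(-5 - 4\right) 1 + W{\left(X,4 \right)} = - 116 \left(-5 - 4\right) 1 + \left(10 + 9\right) = - 116 \left(\left(-9\right) 1\right) + 19 = \left(-116\right) \left(-9\right) + 19 = 1044 + 19 = 1063$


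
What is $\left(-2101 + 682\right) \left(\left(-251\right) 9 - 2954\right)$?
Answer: $7397247$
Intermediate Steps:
$\left(-2101 + 682\right) \left(\left(-251\right) 9 - 2954\right) = - 1419 \left(-2259 - 2954\right) = \left(-1419\right) \left(-5213\right) = 7397247$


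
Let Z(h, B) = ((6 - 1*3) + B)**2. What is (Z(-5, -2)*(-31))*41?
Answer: -1271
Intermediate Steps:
Z(h, B) = (3 + B)**2 (Z(h, B) = ((6 - 3) + B)**2 = (3 + B)**2)
(Z(-5, -2)*(-31))*41 = ((3 - 2)**2*(-31))*41 = (1**2*(-31))*41 = (1*(-31))*41 = -31*41 = -1271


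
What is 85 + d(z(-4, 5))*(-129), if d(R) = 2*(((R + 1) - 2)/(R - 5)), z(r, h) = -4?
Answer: -175/3 ≈ -58.333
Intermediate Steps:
d(R) = 2*(-1 + R)/(-5 + R) (d(R) = 2*(((1 + R) - 2)/(-5 + R)) = 2*((-1 + R)/(-5 + R)) = 2*(-1 + R)/(-5 + R))
85 + d(z(-4, 5))*(-129) = 85 + (2*(-1 - 4)/(-5 - 4))*(-129) = 85 + (2*(-5)/(-9))*(-129) = 85 + (2*(-1/9)*(-5))*(-129) = 85 + (10/9)*(-129) = 85 - 430/3 = -175/3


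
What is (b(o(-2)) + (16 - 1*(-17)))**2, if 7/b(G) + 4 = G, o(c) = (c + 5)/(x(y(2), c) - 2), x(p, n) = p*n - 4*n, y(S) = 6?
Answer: 80089/81 ≈ 988.75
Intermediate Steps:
x(p, n) = -4*n + n*p (x(p, n) = n*p - 4*n = -4*n + n*p)
o(c) = (5 + c)/(-2 + 2*c) (o(c) = (c + 5)/(c*(-4 + 6) - 2) = (5 + c)/(c*2 - 2) = (5 + c)/(2*c - 2) = (5 + c)/(-2 + 2*c))
b(G) = 7/(-4 + G)
(b(o(-2)) + (16 - 1*(-17)))**2 = (7/(-4 + (5 - 2)/(2*(-1 - 2))) + (16 - 1*(-17)))**2 = (7/(-4 + (1/2)*3/(-3)) + (16 + 17))**2 = (7/(-4 + (1/2)*(-1/3)*3) + 33)**2 = (7/(-4 - 1/2) + 33)**2 = (7/(-9/2) + 33)**2 = (7*(-2/9) + 33)**2 = (-14/9 + 33)**2 = (283/9)**2 = 80089/81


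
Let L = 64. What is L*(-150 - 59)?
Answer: -13376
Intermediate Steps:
L*(-150 - 59) = 64*(-150 - 59) = 64*(-209) = -13376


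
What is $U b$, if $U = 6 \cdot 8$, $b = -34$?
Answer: $-1632$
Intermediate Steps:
$U = 48$
$U b = 48 \left(-34\right) = -1632$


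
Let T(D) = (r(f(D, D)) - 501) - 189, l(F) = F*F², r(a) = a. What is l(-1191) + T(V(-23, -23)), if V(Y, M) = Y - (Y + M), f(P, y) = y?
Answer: -1689411538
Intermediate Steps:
V(Y, M) = -M (V(Y, M) = Y - (M + Y) = Y + (-M - Y) = -M)
l(F) = F³
T(D) = -690 + D (T(D) = (D - 501) - 189 = (-501 + D) - 189 = -690 + D)
l(-1191) + T(V(-23, -23)) = (-1191)³ + (-690 - 1*(-23)) = -1689410871 + (-690 + 23) = -1689410871 - 667 = -1689411538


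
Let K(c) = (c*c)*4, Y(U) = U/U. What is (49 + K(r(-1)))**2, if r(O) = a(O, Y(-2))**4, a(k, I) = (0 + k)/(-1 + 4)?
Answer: 103357749049/43046721 ≈ 2401.1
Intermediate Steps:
Y(U) = 1
a(k, I) = k/3
r(O) = O**4/81 (r(O) = (O/3)**4 = O**4/81)
K(c) = 4*c**2 (K(c) = c**2*4 = 4*c**2)
(49 + K(r(-1)))**2 = (49 + 4*((1/81)*(-1)**4)**2)**2 = (49 + 4*((1/81)*1)**2)**2 = (49 + 4*(1/81)**2)**2 = (49 + 4*(1/6561))**2 = (49 + 4/6561)**2 = (321493/6561)**2 = 103357749049/43046721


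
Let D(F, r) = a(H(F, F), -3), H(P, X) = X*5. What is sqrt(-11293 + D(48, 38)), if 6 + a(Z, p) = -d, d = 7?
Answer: I*sqrt(11306) ≈ 106.33*I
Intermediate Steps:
H(P, X) = 5*X
a(Z, p) = -13 (a(Z, p) = -6 - 1*7 = -6 - 7 = -13)
D(F, r) = -13
sqrt(-11293 + D(48, 38)) = sqrt(-11293 - 13) = sqrt(-11306) = I*sqrt(11306)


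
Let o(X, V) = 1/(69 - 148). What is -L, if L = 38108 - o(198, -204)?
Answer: -3010533/79 ≈ -38108.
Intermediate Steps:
o(X, V) = -1/79 (o(X, V) = 1/(-79) = -1/79)
L = 3010533/79 (L = 38108 - 1*(-1/79) = 38108 + 1/79 = 3010533/79 ≈ 38108.)
-L = -1*3010533/79 = -3010533/79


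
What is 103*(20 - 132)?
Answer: -11536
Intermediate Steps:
103*(20 - 132) = 103*(-112) = -11536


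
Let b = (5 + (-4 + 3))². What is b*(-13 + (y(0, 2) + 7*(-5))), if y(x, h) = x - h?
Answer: -800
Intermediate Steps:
b = 16 (b = (5 - 1)² = 4² = 16)
b*(-13 + (y(0, 2) + 7*(-5))) = 16*(-13 + ((0 - 1*2) + 7*(-5))) = 16*(-13 + ((0 - 2) - 35)) = 16*(-13 + (-2 - 35)) = 16*(-13 - 37) = 16*(-50) = -800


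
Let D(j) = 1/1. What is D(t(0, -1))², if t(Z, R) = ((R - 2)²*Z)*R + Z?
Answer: 1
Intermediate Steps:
t(Z, R) = Z + R*Z*(-2 + R)² (t(Z, R) = ((-2 + R)²*Z)*R + Z = (Z*(-2 + R)²)*R + Z = R*Z*(-2 + R)² + Z = Z + R*Z*(-2 + R)²)
D(j) = 1
D(t(0, -1))² = 1² = 1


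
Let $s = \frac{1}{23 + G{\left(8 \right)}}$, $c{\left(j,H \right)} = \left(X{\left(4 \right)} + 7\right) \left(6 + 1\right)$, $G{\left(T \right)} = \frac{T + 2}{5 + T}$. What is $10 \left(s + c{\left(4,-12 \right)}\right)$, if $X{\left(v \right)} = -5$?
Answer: $\frac{43390}{309} \approx 140.42$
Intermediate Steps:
$G{\left(T \right)} = \frac{2 + T}{5 + T}$
$c{\left(j,H \right)} = 14$ ($c{\left(j,H \right)} = \left(-5 + 7\right) \left(6 + 1\right) = 2 \cdot 7 = 14$)
$s = \frac{13}{309}$ ($s = \frac{1}{23 + \frac{2 + 8}{5 + 8}} = \frac{1}{23 + \frac{1}{13} \cdot 10} = \frac{1}{23 + \frac{10}{13}} = \frac{1}{\frac{309}{13}} = \frac{13}{309} \approx 0.042071$)
$10 \left(s + c{\left(4,-12 \right)}\right) = 10 \left(\frac{13}{309} + 14\right) = 10 \cdot \frac{4339}{309} = \frac{43390}{309}$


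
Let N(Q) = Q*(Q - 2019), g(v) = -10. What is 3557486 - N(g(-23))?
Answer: 3537196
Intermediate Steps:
N(Q) = Q*(-2019 + Q)
3557486 - N(g(-23)) = 3557486 - (-10)*(-2019 - 10) = 3557486 - (-10)*(-2029) = 3557486 - 1*20290 = 3557486 - 20290 = 3537196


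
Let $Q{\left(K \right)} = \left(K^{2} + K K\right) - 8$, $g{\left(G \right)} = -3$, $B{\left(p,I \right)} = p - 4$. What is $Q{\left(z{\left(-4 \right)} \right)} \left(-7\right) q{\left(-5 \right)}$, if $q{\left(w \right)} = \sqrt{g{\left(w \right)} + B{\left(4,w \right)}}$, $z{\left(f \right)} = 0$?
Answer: $56 i \sqrt{3} \approx 96.995 i$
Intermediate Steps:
$B{\left(p,I \right)} = -4 + p$
$Q{\left(K \right)} = -8 + 2 K^{2}$ ($Q{\left(K \right)} = \left(K^{2} + K^{2}\right) - 8 = 2 K^{2} - 8 = -8 + 2 K^{2}$)
$q{\left(w \right)} = i \sqrt{3}$ ($q{\left(w \right)} = \sqrt{-3 + \left(-4 + 4\right)} = \sqrt{-3 + 0} = \sqrt{-3} = i \sqrt{3}$)
$Q{\left(z{\left(-4 \right)} \right)} \left(-7\right) q{\left(-5 \right)} = \left(-8 + 2 \cdot 0^{2}\right) \left(-7\right) i \sqrt{3} = \left(-8 + 2 \cdot 0\right) \left(-7\right) i \sqrt{3} = \left(-8 + 0\right) \left(-7\right) i \sqrt{3} = \left(-8\right) \left(-7\right) i \sqrt{3} = 56 i \sqrt{3}$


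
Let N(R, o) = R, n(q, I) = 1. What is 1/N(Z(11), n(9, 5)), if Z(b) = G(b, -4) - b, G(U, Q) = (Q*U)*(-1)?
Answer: 1/33 ≈ 0.030303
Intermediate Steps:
G(U, Q) = -Q*U
Z(b) = 3*b (Z(b) = -1*(-4)*b - b = 4*b - b = 3*b)
1/N(Z(11), n(9, 5)) = 1/(3*11) = 1/33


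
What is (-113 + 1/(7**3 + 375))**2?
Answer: 6582563689/515524 ≈ 12769.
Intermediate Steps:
(-113 + 1/(7**3 + 375))**2 = (-113 + 1/(343 + 375))**2 = (-113 + 1/718)**2 = (-81133/718)**2 = 6582563689/515524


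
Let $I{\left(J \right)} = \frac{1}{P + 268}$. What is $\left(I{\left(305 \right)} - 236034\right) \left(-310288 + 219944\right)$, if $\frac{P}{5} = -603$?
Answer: $\frac{58577730487256}{2747} \approx 2.1324 \cdot 10^{10}$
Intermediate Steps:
$P = -3015$ ($P = 5 \left(-603\right) = -3015$)
$I{\left(J \right)} = - \frac{1}{2747}$ ($I{\left(J \right)} = \frac{1}{-3015 + 268} = \frac{1}{-2747} = - \frac{1}{2747}$)
$\left(I{\left(305 \right)} - 236034\right) \left(-310288 + 219944\right) = \left(- \frac{1}{2747} - 236034\right) \left(-310288 + 219944\right) = \left(- \frac{648385399}{2747}\right) \left(-90344\right) = \frac{58577730487256}{2747}$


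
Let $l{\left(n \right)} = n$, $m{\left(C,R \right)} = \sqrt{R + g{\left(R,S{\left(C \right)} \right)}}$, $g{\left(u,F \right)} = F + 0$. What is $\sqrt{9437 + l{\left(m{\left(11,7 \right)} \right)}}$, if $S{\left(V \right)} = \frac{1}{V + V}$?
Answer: $\frac{\sqrt{4567508 + 22 \sqrt{3410}}}{22} \approx 97.158$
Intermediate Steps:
$S{\left(V \right)} = \frac{1}{2 V}$
$g{\left(u,F \right)} = F$
$m{\left(C,R \right)} = \sqrt{R + \frac{1}{2 C}}$
$\sqrt{9437 + l{\left(m{\left(11,7 \right)} \right)}} = \sqrt{9437 + \frac{\sqrt{\frac{2}{11} + 4 \cdot 7}}{2}} = \sqrt{9437 + \frac{\sqrt{2 \cdot \frac{1}{11} + 28}}{2}} = \sqrt{9437 + \frac{\sqrt{\frac{2}{11} + 28}}{2}} = \sqrt{9437 + \frac{\sqrt{\frac{310}{11}}}{2}} = \sqrt{9437 + \frac{\frac{1}{11} \sqrt{3410}}{2}} = \sqrt{9437 + \frac{\sqrt{3410}}{22}}$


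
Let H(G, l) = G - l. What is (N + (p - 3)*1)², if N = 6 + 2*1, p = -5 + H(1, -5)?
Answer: 36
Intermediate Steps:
p = 1 (p = -5 + (1 - 1*(-5)) = -5 + (1 + 5) = -5 + 6 = 1)
N = 8 (N = 6 + 2 = 8)
(N + (p - 3)*1)² = (8 + (1 - 3)*1)² = (8 - 2*1)² = (8 - 2)² = 6² = 36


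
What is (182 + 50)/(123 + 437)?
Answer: 29/70 ≈ 0.41429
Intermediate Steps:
(182 + 50)/(123 + 437) = 232/560 = 232*(1/560) = 29/70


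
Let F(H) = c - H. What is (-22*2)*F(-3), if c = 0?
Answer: -132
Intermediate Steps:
F(H) = -H (F(H) = 0 - H = -H)
(-22*2)*F(-3) = (-22*2)*(-1*(-3)) = -44*3 = -132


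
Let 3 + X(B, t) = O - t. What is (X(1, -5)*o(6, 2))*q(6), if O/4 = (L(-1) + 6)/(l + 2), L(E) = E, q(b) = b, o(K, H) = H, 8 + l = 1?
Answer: -24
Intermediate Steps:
l = -7 (l = -8 + 1 = -7)
O = -4 (O = 4*((-1 + 6)/(-7 + 2)) = 4*(5/(-5)) = 4*(5*(-⅕)) = 4*(-1) = -4)
X(B, t) = -7 - t (X(B, t) = -3 + (-4 - t) = -7 - t)
(X(1, -5)*o(6, 2))*q(6) = ((-7 - 1*(-5))*2)*6 = ((-7 + 5)*2)*6 = -2*2*6 = -4*6 = -24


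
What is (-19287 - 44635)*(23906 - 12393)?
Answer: -735933986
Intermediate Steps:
(-19287 - 44635)*(23906 - 12393) = -63922*11513 = -735933986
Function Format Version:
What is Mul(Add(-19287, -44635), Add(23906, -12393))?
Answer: -735933986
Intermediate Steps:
Mul(Add(-19287, -44635), Add(23906, -12393)) = Mul(-63922, 11513) = -735933986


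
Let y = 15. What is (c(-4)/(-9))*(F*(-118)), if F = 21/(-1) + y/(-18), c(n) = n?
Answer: 30916/27 ≈ 1145.0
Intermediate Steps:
F = -131/6 (F = 21/(-1) + 15/(-18) = 21*(-1) + 15*(-1/18) = -21 - 5/6 = -131/6 ≈ -21.833)
(c(-4)/(-9))*(F*(-118)) = (-4/(-9))*(-131/6*(-118)) = -4*(-1/9)*(7729/3) = (4/9)*(7729/3) = 30916/27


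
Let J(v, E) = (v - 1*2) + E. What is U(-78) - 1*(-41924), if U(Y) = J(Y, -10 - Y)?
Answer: 41912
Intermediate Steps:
J(v, E) = -2 + E + v (J(v, E) = (v - 2) + E = (-2 + v) + E = -2 + E + v)
U(Y) = -12 (U(Y) = -2 + (-10 - Y) + Y = -12)
U(-78) - 1*(-41924) = -12 - 1*(-41924) = -12 + 41924 = 41912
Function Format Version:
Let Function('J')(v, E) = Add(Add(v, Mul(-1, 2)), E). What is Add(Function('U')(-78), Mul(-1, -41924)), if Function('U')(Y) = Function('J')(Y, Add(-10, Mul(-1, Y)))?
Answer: 41912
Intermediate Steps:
Function('J')(v, E) = Add(-2, E, v) (Function('J')(v, E) = Add(Add(v, -2), E) = Add(Add(-2, v), E) = Add(-2, E, v))
Function('U')(Y) = -12 (Function('U')(Y) = Add(-2, Add(-10, Mul(-1, Y)), Y) = -12)
Add(Function('U')(-78), Mul(-1, -41924)) = Add(-12, Mul(-1, -41924)) = Add(-12, 41924) = 41912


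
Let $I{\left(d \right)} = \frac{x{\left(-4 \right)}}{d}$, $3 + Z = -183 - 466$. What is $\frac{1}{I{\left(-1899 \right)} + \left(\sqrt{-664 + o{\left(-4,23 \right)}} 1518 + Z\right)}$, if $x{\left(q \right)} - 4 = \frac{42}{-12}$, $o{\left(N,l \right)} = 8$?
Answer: $- \frac{9404976006}{21811192913269585} - \frac{87587409888 i \sqrt{41}}{21811192913269585} \approx -4.312 \cdot 10^{-7} - 2.5713 \cdot 10^{-5} i$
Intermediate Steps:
$x{\left(q \right)} = \frac{1}{2}$ ($x{\left(q \right)} = 4 + \frac{42}{-12} = 4 + 42 \left(- \frac{1}{12}\right) = 4 - \frac{7}{2} = \frac{1}{2}$)
$Z = -652$ ($Z = -3 - 649 = -652$)
$I{\left(d \right)} = \frac{1}{2 d}$
$\frac{1}{I{\left(-1899 \right)} + \left(\sqrt{-664 + o{\left(-4,23 \right)}} 1518 + Z\right)} = \frac{1}{\frac{1}{2 \left(-1899\right)} - \left(652 - \sqrt{-664 + 8} \cdot 1518\right)} = \frac{1}{\frac{1}{2} \left(- \frac{1}{1899}\right) - \left(652 - \sqrt{-656} \cdot 1518\right)} = \frac{1}{- \frac{1}{3798} - \left(652 - 4 i \sqrt{41} \cdot 1518\right)} = \frac{1}{- \frac{1}{3798} - \left(652 - 6072 i \sqrt{41}\right)} = \frac{1}{- \frac{2476297}{3798} + 6072 i \sqrt{41}}$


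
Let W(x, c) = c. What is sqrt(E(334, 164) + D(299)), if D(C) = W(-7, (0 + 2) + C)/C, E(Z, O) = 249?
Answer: 32*sqrt(21827)/299 ≈ 15.812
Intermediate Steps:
D(C) = (2 + C)/C (D(C) = ((0 + 2) + C)/C = (2 + C)/C)
sqrt(E(334, 164) + D(299)) = sqrt(249 + (2 + 299)/299) = sqrt(249 + (1/299)*301) = sqrt(249 + 301/299) = sqrt(74752/299) = 32*sqrt(21827)/299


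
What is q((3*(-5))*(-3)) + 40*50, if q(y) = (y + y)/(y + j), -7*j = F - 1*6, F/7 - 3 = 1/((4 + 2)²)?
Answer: 21608680/10793 ≈ 2002.1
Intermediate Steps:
F = 763/36 (F = 21 + 7/((4 + 2)²) = 21 + 7/(6²) = 21 + 7/36 = 763/36 ≈ 21.194)
j = -547/252 (j = -(763/36 - 1*6)/7 = -(763/36 - 6)/7 = -⅐*547/36 = -547/252 ≈ -2.1706)
q(y) = 2*y/(-547/252 + y) (q(y) = (y + y)/(y - 547/252) = (2*y)/(-547/252 + y) = 2*y/(-547/252 + y))
q((3*(-5))*(-3)) + 40*50 = 504*((3*(-5))*(-3))/(-547 + 252*((3*(-5))*(-3))) + 40*50 = 504*(-15*(-3))/(-547 + 252*(-15*(-3))) + 2000 = 504*45/(-547 + 252*45) + 2000 = 504*45/(-547 + 11340) + 2000 = 504*45/10793 + 2000 = 504*45*(1/10793) + 2000 = 22680/10793 + 2000 = 21608680/10793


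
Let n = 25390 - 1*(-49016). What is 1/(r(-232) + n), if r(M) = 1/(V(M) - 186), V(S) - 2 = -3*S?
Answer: 512/38095873 ≈ 1.3440e-5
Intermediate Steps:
V(S) = 2 - 3*S
r(M) = 1/(-184 - 3*M) (r(M) = 1/((2 - 3*M) - 186) = 1/(-184 - 3*M))
n = 74406 (n = 25390 + 49016 = 74406)
1/(r(-232) + n) = 1/(-1/(184 + 3*(-232)) + 74406) = 1/(-1/(184 - 696) + 74406) = 1/(-1/(-512) + 74406) = 1/(-1*(-1/512) + 74406) = 1/(1/512 + 74406) = 1/(38095873/512) = 512/38095873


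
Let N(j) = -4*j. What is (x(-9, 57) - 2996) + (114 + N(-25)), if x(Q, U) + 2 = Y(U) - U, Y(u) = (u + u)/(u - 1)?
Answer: -79491/28 ≈ -2839.0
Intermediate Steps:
Y(u) = 2*u/(-1 + u) (Y(u) = (2*u)/(-1 + u) = 2*u/(-1 + u))
x(Q, U) = -2 - U + 2*U/(-1 + U) (x(Q, U) = -2 + (2*U/(-1 + U) - U) = -2 + (-U + 2*U/(-1 + U)) = -2 - U + 2*U/(-1 + U))
(x(-9, 57) - 2996) + (114 + N(-25)) = ((2 + 57 - 1*57²)/(-1 + 57) - 2996) + (114 - 4*(-25)) = ((2 + 57 - 1*3249)/56 - 2996) + (114 + 100) = ((2 + 57 - 3249)/56 - 2996) + 214 = ((1/56)*(-3190) - 2996) + 214 = (-1595/28 - 2996) + 214 = -85483/28 + 214 = -79491/28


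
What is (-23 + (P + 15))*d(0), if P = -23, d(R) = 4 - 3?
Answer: -31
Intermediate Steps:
d(R) = 1
(-23 + (P + 15))*d(0) = (-23 + (-23 + 15))*1 = (-23 - 8)*1 = -31*1 = -31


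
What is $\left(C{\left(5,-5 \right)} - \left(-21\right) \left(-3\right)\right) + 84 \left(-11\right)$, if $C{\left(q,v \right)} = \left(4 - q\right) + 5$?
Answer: $-983$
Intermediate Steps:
$C{\left(q,v \right)} = 9 - q$
$\left(C{\left(5,-5 \right)} - \left(-21\right) \left(-3\right)\right) + 84 \left(-11\right) = \left(\left(9 - 5\right) - \left(-21\right) \left(-3\right)\right) + 84 \left(-11\right) = \left(\left(9 - 5\right) - 63\right) - 924 = \left(4 - 63\right) - 924 = -59 - 924 = -983$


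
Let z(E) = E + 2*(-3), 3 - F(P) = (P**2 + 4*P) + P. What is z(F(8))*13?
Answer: -1391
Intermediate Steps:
F(P) = 3 - P**2 - 5*P (F(P) = 3 - ((P**2 + 4*P) + P) = 3 - (P**2 + 5*P) = 3 + (-P**2 - 5*P) = 3 - P**2 - 5*P)
z(E) = -6 + E (z(E) = E - 6 = -6 + E)
z(F(8))*13 = (-6 + (3 - 1*8**2 - 5*8))*13 = (-6 + (3 - 1*64 - 40))*13 = (-6 + (3 - 64 - 40))*13 = (-6 - 101)*13 = -107*13 = -1391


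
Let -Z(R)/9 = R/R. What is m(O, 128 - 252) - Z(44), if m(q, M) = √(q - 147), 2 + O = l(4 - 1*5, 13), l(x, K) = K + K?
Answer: 9 + I*√123 ≈ 9.0 + 11.091*I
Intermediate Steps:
l(x, K) = 2*K
Z(R) = -9 (Z(R) = -9*R/R = -9*1 = -9)
O = 24 (O = -2 + 2*13 = -2 + 26 = 24)
m(q, M) = √(-147 + q)
m(O, 128 - 252) - Z(44) = √(-147 + 24) - 1*(-9) = √(-123) + 9 = I*√123 + 9 = 9 + I*√123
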